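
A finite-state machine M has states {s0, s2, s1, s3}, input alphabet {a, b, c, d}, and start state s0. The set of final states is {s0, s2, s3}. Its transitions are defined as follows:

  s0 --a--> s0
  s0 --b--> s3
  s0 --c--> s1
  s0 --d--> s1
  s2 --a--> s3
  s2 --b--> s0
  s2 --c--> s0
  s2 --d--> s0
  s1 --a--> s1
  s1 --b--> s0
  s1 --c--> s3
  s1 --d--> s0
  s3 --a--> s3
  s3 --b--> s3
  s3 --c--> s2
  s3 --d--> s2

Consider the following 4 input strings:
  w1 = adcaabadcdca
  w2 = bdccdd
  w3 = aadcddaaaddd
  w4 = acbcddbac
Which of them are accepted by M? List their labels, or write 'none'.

w1

w1: Trace: s0 -a-> s0 -d-> s1 -c-> s3 -a-> s3 -a-> s3 -b-> s3 -a-> s3 -d-> s2 -c-> s0 -d-> s1 -c-> s3 -a-> s3  → end s3, accepted
w2: Trace: s0 -b-> s3 -d-> s2 -c-> s0 -c-> s1 -d-> s0 -d-> s1  → end s1, rejected
w3: Trace: s0 -a-> s0 -a-> s0 -d-> s1 -c-> s3 -d-> s2 -d-> s0 -a-> s0 -a-> s0 -a-> s0 -d-> s1 -d-> s0 -d-> s1  → end s1, rejected
w4: Trace: s0 -a-> s0 -c-> s1 -b-> s0 -c-> s1 -d-> s0 -d-> s1 -b-> s0 -a-> s0 -c-> s1  → end s1, rejected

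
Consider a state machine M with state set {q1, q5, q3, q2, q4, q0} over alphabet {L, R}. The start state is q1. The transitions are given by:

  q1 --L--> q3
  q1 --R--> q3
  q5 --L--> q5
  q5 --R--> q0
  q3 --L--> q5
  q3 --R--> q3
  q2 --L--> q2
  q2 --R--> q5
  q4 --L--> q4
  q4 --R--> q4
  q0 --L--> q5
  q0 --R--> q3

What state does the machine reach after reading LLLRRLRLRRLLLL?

q5

q1 → q3 → q5 → q5 → q0 → q3 → q5 → q0 → q5 → q0 → q3 → q5 → q5 → q5 → q5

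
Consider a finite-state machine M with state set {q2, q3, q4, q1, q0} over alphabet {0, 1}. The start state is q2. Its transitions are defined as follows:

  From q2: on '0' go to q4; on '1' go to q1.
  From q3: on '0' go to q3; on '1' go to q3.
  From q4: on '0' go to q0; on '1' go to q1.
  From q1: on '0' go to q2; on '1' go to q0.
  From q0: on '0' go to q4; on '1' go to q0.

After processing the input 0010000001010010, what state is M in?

q2

start at q2
read '0': q2 → q4
read '0': q4 → q0
read '1': q0 → q0
read '0': q0 → q4
read '0': q4 → q0
read '0': q0 → q4
read '0': q4 → q0
read '0': q0 → q4
read '0': q4 → q0
read '1': q0 → q0
read '0': q0 → q4
read '1': q4 → q1
read '0': q1 → q2
read '0': q2 → q4
read '1': q4 → q1
read '0': q1 → q2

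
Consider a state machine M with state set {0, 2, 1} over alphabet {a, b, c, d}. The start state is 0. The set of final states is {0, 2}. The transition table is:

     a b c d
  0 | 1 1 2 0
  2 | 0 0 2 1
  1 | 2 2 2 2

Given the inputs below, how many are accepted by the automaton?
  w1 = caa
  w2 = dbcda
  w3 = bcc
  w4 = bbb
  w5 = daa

w1: Trace: 0 -c-> 2 -a-> 0 -a-> 1  → end 1, rejected
w2: Trace: 0 -d-> 0 -b-> 1 -c-> 2 -d-> 1 -a-> 2  → end 2, accepted
w3: Trace: 0 -b-> 1 -c-> 2 -c-> 2  → end 2, accepted
w4: Trace: 0 -b-> 1 -b-> 2 -b-> 0  → end 0, accepted
w5: Trace: 0 -d-> 0 -a-> 1 -a-> 2  → end 2, accepted

4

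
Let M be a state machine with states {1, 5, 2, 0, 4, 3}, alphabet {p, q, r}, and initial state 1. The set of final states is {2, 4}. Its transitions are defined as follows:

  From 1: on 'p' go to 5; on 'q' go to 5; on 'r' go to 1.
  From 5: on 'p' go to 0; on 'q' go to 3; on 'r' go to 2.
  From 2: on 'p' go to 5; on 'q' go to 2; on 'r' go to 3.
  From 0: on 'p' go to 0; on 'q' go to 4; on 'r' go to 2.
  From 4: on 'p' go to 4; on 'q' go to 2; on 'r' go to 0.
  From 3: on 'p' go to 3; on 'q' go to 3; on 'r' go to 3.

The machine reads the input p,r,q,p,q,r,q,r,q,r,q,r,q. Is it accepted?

1 → 5 → 2 → 2 → 5 → 3 → 3 → 3 → 3 → 3 → 3 → 3 → 3 → 3
End state 3 is not accepting.

No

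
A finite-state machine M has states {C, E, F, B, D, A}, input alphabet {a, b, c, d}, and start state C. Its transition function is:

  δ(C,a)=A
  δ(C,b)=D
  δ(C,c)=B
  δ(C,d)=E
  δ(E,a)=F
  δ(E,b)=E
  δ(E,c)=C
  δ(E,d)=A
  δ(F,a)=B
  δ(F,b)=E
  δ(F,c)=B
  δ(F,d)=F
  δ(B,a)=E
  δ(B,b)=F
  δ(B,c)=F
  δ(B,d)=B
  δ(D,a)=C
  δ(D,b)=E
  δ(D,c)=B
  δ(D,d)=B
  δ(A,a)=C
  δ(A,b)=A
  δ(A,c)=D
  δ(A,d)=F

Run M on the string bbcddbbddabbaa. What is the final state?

start at C
read 'b': C → D
read 'b': D → E
read 'c': E → C
read 'd': C → E
read 'd': E → A
read 'b': A → A
read 'b': A → A
read 'd': A → F
read 'd': F → F
read 'a': F → B
read 'b': B → F
read 'b': F → E
read 'a': E → F
read 'a': F → B

B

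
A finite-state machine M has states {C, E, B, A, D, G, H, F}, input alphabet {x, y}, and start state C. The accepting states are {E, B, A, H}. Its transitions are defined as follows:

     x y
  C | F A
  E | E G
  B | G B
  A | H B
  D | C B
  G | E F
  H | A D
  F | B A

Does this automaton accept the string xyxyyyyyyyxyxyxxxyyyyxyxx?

start at C
read 'x': C → F
read 'y': F → A
read 'x': A → H
read 'y': H → D
read 'y': D → B
read 'y': B → B
read 'y': B → B
read 'y': B → B
read 'y': B → B
read 'y': B → B
read 'x': B → G
read 'y': G → F
read 'x': F → B
read 'y': B → B
read 'x': B → G
read 'x': G → E
read 'x': E → E
read 'y': E → G
read 'y': G → F
read 'y': F → A
read 'y': A → B
read 'x': B → G
read 'y': G → F
read 'x': F → B
read 'x': B → G
End state G is not accepting.

No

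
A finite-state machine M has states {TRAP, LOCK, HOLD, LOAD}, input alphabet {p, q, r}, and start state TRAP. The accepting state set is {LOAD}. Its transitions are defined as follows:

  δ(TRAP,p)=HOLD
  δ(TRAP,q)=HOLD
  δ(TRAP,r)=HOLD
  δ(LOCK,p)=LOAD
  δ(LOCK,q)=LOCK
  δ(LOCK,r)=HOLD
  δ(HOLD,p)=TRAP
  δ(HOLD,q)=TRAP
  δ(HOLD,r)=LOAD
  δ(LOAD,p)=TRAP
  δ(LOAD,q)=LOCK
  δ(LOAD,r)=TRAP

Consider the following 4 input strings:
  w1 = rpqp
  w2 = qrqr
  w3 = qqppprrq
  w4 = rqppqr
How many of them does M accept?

w1:
  start at TRAP
  read 'r': TRAP → HOLD
  read 'p': HOLD → TRAP
  read 'q': TRAP → HOLD
  read 'p': HOLD → TRAP
  end TRAP, rejected
w2:
  start at TRAP
  read 'q': TRAP → HOLD
  read 'r': HOLD → LOAD
  read 'q': LOAD → LOCK
  read 'r': LOCK → HOLD
  end HOLD, rejected
w3:
  start at TRAP
  read 'q': TRAP → HOLD
  read 'q': HOLD → TRAP
  read 'p': TRAP → HOLD
  read 'p': HOLD → TRAP
  read 'p': TRAP → HOLD
  read 'r': HOLD → LOAD
  read 'r': LOAD → TRAP
  read 'q': TRAP → HOLD
  end HOLD, rejected
w4:
  start at TRAP
  read 'r': TRAP → HOLD
  read 'q': HOLD → TRAP
  read 'p': TRAP → HOLD
  read 'p': HOLD → TRAP
  read 'q': TRAP → HOLD
  read 'r': HOLD → LOAD
  end LOAD, accepted

1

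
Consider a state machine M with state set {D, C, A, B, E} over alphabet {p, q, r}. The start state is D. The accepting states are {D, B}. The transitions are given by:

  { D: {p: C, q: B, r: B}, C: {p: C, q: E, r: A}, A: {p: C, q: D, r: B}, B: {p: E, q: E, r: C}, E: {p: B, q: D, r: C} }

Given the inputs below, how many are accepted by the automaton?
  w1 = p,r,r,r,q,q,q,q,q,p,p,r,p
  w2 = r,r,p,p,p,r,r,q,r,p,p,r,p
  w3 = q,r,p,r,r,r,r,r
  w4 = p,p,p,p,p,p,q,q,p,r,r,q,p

2

w1: Trace: D -p-> C -r-> A -r-> B -r-> C -q-> E -q-> D -q-> B -q-> E -q-> D -p-> C -p-> C -r-> A -p-> C  → end C, rejected
w2: Trace: D -r-> B -r-> C -p-> C -p-> C -p-> C -r-> A -r-> B -q-> E -r-> C -p-> C -p-> C -r-> A -p-> C  → end C, rejected
w3: Trace: D -q-> B -r-> C -p-> C -r-> A -r-> B -r-> C -r-> A -r-> B  → end B, accepted
w4: Trace: D -p-> C -p-> C -p-> C -p-> C -p-> C -p-> C -q-> E -q-> D -p-> C -r-> A -r-> B -q-> E -p-> B  → end B, accepted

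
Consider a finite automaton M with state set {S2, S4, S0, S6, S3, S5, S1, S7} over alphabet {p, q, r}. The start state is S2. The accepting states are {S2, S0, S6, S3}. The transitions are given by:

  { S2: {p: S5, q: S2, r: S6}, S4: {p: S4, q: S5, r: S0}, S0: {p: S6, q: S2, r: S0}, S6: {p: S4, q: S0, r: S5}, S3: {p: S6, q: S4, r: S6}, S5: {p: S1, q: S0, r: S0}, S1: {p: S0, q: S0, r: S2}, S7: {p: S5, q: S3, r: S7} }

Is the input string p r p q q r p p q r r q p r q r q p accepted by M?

start at S2
read 'p': S2 → S5
read 'r': S5 → S0
read 'p': S0 → S6
read 'q': S6 → S0
read 'q': S0 → S2
read 'r': S2 → S6
read 'p': S6 → S4
read 'p': S4 → S4
read 'q': S4 → S5
read 'r': S5 → S0
read 'r': S0 → S0
read 'q': S0 → S2
read 'p': S2 → S5
read 'r': S5 → S0
read 'q': S0 → S2
read 'r': S2 → S6
read 'q': S6 → S0
read 'p': S0 → S6
End state S6 is accepting.

Yes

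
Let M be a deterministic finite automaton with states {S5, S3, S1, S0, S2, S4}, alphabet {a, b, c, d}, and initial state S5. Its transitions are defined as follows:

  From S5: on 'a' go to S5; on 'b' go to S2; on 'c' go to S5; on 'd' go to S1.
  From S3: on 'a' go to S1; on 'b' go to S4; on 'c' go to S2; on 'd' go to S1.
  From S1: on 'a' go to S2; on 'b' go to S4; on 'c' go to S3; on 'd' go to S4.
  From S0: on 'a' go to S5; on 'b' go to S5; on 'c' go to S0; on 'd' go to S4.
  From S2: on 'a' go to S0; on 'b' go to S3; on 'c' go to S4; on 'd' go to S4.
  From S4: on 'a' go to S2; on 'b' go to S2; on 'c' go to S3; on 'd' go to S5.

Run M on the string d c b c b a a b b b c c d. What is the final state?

S5

Trace: S5 -d-> S1 -c-> S3 -b-> S4 -c-> S3 -b-> S4 -a-> S2 -a-> S0 -b-> S5 -b-> S2 -b-> S3 -c-> S2 -c-> S4 -d-> S5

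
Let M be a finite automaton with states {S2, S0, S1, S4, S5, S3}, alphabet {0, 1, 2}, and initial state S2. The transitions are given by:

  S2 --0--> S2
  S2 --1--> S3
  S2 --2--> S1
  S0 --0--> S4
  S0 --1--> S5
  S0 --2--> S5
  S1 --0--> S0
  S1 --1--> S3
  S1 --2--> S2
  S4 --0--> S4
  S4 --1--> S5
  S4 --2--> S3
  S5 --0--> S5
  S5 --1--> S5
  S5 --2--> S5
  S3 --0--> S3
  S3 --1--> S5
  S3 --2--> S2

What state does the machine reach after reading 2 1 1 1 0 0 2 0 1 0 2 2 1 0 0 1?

Trace: S2 -2-> S1 -1-> S3 -1-> S5 -1-> S5 -0-> S5 -0-> S5 -2-> S5 -0-> S5 -1-> S5 -0-> S5 -2-> S5 -2-> S5 -1-> S5 -0-> S5 -0-> S5 -1-> S5

S5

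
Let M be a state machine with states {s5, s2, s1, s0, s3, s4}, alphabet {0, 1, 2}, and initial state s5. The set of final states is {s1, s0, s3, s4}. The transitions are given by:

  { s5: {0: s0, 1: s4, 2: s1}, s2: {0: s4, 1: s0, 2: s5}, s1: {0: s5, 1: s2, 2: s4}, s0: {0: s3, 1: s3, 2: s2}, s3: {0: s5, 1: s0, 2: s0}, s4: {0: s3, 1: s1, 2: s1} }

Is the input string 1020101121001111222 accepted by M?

Yes

start at s5
read '1': s5 → s4
read '0': s4 → s3
read '2': s3 → s0
read '0': s0 → s3
read '1': s3 → s0
read '0': s0 → s3
read '1': s3 → s0
read '1': s0 → s3
read '2': s3 → s0
read '1': s0 → s3
read '0': s3 → s5
read '0': s5 → s0
read '1': s0 → s3
read '1': s3 → s0
read '1': s0 → s3
read '1': s3 → s0
read '2': s0 → s2
read '2': s2 → s5
read '2': s5 → s1
End state s1 is accepting.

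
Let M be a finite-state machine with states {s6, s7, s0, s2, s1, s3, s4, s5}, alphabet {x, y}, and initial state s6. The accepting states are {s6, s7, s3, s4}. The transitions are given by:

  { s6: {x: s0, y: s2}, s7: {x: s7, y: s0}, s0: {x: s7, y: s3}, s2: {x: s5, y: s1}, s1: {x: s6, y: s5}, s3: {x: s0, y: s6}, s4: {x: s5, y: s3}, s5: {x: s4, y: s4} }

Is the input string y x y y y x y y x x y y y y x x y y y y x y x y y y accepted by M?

start at s6
read 'y': s6 → s2
read 'x': s2 → s5
read 'y': s5 → s4
read 'y': s4 → s3
read 'y': s3 → s6
read 'x': s6 → s0
read 'y': s0 → s3
read 'y': s3 → s6
read 'x': s6 → s0
read 'x': s0 → s7
read 'y': s7 → s0
read 'y': s0 → s3
read 'y': s3 → s6
read 'y': s6 → s2
read 'x': s2 → s5
read 'x': s5 → s4
read 'y': s4 → s3
read 'y': s3 → s6
read 'y': s6 → s2
read 'y': s2 → s1
read 'x': s1 → s6
read 'y': s6 → s2
read 'x': s2 → s5
read 'y': s5 → s4
read 'y': s4 → s3
read 'y': s3 → s6
End state s6 is accepting.

Yes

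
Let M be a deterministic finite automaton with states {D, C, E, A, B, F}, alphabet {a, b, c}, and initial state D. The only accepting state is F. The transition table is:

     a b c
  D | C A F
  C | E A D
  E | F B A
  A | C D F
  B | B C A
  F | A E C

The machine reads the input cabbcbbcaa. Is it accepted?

start at D
read 'c': D → F
read 'a': F → A
read 'b': A → D
read 'b': D → A
read 'c': A → F
read 'b': F → E
read 'b': E → B
read 'c': B → A
read 'a': A → C
read 'a': C → E
End state E is not accepting.

No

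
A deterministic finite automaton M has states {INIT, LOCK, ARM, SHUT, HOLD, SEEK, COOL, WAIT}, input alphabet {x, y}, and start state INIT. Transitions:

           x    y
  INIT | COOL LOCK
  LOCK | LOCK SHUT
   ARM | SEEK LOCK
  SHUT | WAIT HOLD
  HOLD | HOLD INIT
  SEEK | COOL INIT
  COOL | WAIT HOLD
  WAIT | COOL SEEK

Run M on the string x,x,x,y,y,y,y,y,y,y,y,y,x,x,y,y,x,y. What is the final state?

Trace: INIT -x-> COOL -x-> WAIT -x-> COOL -y-> HOLD -y-> INIT -y-> LOCK -y-> SHUT -y-> HOLD -y-> INIT -y-> LOCK -y-> SHUT -y-> HOLD -x-> HOLD -x-> HOLD -y-> INIT -y-> LOCK -x-> LOCK -y-> SHUT

SHUT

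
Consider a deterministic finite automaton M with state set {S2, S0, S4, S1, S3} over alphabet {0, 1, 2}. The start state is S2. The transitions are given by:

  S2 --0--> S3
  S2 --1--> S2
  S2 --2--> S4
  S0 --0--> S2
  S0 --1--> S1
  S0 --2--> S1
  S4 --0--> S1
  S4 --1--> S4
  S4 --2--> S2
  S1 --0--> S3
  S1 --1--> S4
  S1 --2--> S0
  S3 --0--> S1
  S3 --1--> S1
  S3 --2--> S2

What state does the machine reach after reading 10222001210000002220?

start at S2
read '1': S2 → S2
read '0': S2 → S3
read '2': S3 → S2
read '2': S2 → S4
read '2': S4 → S2
read '0': S2 → S3
read '0': S3 → S1
read '1': S1 → S4
read '2': S4 → S2
read '1': S2 → S2
read '0': S2 → S3
read '0': S3 → S1
read '0': S1 → S3
read '0': S3 → S1
read '0': S1 → S3
read '0': S3 → S1
read '2': S1 → S0
read '2': S0 → S1
read '2': S1 → S0
read '0': S0 → S2

S2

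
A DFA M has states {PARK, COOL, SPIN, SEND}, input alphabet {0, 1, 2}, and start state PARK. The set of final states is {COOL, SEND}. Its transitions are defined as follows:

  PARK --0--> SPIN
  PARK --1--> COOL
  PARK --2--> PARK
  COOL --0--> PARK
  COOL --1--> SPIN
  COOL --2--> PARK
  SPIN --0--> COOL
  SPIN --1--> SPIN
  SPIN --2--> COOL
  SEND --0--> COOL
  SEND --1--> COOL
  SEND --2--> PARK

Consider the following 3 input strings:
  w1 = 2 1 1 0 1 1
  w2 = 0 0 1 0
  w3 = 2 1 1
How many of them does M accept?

w1:
  start at PARK
  read '2': PARK → PARK
  read '1': PARK → COOL
  read '1': COOL → SPIN
  read '0': SPIN → COOL
  read '1': COOL → SPIN
  read '1': SPIN → SPIN
  end SPIN, rejected
w2:
  start at PARK
  read '0': PARK → SPIN
  read '0': SPIN → COOL
  read '1': COOL → SPIN
  read '0': SPIN → COOL
  end COOL, accepted
w3:
  start at PARK
  read '2': PARK → PARK
  read '1': PARK → COOL
  read '1': COOL → SPIN
  end SPIN, rejected

1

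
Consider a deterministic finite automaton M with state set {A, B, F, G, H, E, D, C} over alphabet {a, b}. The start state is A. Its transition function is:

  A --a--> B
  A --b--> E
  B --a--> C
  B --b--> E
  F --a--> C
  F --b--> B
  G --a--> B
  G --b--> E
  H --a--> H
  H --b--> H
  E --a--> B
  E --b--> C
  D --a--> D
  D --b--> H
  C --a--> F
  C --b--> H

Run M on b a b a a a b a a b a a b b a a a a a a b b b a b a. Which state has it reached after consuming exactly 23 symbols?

H

A → E → B → E → B → C → F → B → C → F → B → C → F → B → E → B → C → F → C → F → C → H → H → H
After 23 symbols: H.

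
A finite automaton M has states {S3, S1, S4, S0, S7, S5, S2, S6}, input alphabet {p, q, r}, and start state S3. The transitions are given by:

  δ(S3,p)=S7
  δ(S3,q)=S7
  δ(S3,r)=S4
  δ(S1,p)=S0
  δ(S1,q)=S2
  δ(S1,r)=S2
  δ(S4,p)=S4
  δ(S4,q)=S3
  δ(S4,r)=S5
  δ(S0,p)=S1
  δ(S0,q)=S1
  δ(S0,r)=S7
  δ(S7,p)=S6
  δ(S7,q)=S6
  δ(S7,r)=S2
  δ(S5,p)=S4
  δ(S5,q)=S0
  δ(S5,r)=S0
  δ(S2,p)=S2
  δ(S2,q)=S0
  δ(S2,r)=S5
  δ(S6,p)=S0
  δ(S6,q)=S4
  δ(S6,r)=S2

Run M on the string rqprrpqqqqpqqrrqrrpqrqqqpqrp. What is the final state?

S3 → S4 → S3 → S7 → S2 → S5 → S4 → S3 → S7 → S6 → S4 → S4 → S3 → S7 → S2 → S5 → S0 → S7 → S2 → S2 → S0 → S7 → S6 → S4 → S3 → S7 → S6 → S2 → S2

S2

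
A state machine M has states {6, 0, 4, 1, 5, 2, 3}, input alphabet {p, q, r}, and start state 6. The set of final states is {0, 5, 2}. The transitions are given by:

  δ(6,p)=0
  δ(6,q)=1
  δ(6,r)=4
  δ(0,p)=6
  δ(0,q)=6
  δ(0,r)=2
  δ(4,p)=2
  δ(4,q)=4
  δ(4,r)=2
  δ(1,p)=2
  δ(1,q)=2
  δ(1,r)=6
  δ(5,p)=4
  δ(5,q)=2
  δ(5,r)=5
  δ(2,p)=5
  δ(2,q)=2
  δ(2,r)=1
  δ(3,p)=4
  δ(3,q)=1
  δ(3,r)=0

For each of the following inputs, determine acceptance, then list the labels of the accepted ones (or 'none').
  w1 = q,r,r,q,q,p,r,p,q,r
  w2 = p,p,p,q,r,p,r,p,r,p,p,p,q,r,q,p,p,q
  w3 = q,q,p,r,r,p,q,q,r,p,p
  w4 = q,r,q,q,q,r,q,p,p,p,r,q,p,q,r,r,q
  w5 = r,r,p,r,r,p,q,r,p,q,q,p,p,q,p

w1: Trace: 6 -q-> 1 -r-> 6 -r-> 4 -q-> 4 -q-> 4 -p-> 2 -r-> 1 -p-> 2 -q-> 2 -r-> 1  → end 1, rejected
w2: Trace: 6 -p-> 0 -p-> 6 -p-> 0 -q-> 6 -r-> 4 -p-> 2 -r-> 1 -p-> 2 -r-> 1 -p-> 2 -p-> 5 -p-> 4 -q-> 4 -r-> 2 -q-> 2 -p-> 5 -p-> 4 -q-> 4  → end 4, rejected
w3: Trace: 6 -q-> 1 -q-> 2 -p-> 5 -r-> 5 -r-> 5 -p-> 4 -q-> 4 -q-> 4 -r-> 2 -p-> 5 -p-> 4  → end 4, rejected
w4: Trace: 6 -q-> 1 -r-> 6 -q-> 1 -q-> 2 -q-> 2 -r-> 1 -q-> 2 -p-> 5 -p-> 4 -p-> 2 -r-> 1 -q-> 2 -p-> 5 -q-> 2 -r-> 1 -r-> 6 -q-> 1  → end 1, rejected
w5: Trace: 6 -r-> 4 -r-> 2 -p-> 5 -r-> 5 -r-> 5 -p-> 4 -q-> 4 -r-> 2 -p-> 5 -q-> 2 -q-> 2 -p-> 5 -p-> 4 -q-> 4 -p-> 2  → end 2, accepted

w5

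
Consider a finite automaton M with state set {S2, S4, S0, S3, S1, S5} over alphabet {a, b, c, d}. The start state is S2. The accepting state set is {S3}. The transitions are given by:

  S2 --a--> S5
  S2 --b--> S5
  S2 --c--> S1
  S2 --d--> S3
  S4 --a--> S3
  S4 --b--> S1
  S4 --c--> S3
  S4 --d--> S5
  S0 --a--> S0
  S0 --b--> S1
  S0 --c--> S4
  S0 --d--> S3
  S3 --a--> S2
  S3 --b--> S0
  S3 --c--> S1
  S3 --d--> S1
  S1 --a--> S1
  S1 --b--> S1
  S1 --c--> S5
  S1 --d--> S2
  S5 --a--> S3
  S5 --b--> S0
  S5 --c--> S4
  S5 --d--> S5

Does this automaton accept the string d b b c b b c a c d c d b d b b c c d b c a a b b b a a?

No

Trace: S2 -d-> S3 -b-> S0 -b-> S1 -c-> S5 -b-> S0 -b-> S1 -c-> S5 -a-> S3 -c-> S1 -d-> S2 -c-> S1 -d-> S2 -b-> S5 -d-> S5 -b-> S0 -b-> S1 -c-> S5 -c-> S4 -d-> S5 -b-> S0 -c-> S4 -a-> S3 -a-> S2 -b-> S5 -b-> S0 -b-> S1 -a-> S1 -a-> S1
End state S1 is not accepting.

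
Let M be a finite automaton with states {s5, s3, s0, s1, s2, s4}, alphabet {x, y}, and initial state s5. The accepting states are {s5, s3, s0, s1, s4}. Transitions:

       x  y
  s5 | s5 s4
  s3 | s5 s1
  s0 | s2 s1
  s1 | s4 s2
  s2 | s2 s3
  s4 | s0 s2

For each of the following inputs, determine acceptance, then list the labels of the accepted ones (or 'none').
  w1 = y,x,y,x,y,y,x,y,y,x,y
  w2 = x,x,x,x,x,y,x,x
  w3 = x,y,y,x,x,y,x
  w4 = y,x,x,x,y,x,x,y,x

w1, w3, w4

w1: s5 → s4 → s0 → s1 → s4 → s2 → s3 → s5 → s4 → s2 → s2 → s3  → end s3, accepted
w2: s5 → s5 → s5 → s5 → s5 → s5 → s4 → s0 → s2  → end s2, rejected
w3: s5 → s5 → s4 → s2 → s2 → s2 → s3 → s5  → end s5, accepted
w4: s5 → s4 → s0 → s2 → s2 → s3 → s5 → s5 → s4 → s0  → end s0, accepted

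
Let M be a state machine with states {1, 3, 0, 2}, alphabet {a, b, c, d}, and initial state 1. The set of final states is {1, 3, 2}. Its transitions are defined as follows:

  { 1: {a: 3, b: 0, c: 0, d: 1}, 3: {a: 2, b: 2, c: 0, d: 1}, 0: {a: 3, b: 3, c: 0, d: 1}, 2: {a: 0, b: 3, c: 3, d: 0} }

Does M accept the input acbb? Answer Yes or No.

start at 1
read 'a': 1 → 3
read 'c': 3 → 0
read 'b': 0 → 3
read 'b': 3 → 2
End state 2 is accepting.

Yes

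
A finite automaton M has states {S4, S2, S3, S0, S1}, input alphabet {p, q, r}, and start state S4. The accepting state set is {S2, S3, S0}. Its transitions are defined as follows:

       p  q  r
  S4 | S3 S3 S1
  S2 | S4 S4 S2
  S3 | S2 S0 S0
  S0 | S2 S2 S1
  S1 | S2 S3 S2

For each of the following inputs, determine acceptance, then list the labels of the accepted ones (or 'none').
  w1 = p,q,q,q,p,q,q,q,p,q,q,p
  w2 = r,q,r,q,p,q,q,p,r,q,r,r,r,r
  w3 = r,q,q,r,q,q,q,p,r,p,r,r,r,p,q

w2, w3

w1:
  start at S4
  read 'p': S4 → S3
  read 'q': S3 → S0
  read 'q': S0 → S2
  read 'q': S2 → S4
  read 'p': S4 → S3
  read 'q': S3 → S0
  read 'q': S0 → S2
  read 'q': S2 → S4
  read 'p': S4 → S3
  read 'q': S3 → S0
  read 'q': S0 → S2
  read 'p': S2 → S4
  end S4, rejected
w2:
  start at S4
  read 'r': S4 → S1
  read 'q': S1 → S3
  read 'r': S3 → S0
  read 'q': S0 → S2
  read 'p': S2 → S4
  read 'q': S4 → S3
  read 'q': S3 → S0
  read 'p': S0 → S2
  read 'r': S2 → S2
  read 'q': S2 → S4
  read 'r': S4 → S1
  read 'r': S1 → S2
  read 'r': S2 → S2
  read 'r': S2 → S2
  end S2, accepted
w3:
  start at S4
  read 'r': S4 → S1
  read 'q': S1 → S3
  read 'q': S3 → S0
  read 'r': S0 → S1
  read 'q': S1 → S3
  read 'q': S3 → S0
  read 'q': S0 → S2
  read 'p': S2 → S4
  read 'r': S4 → S1
  read 'p': S1 → S2
  read 'r': S2 → S2
  read 'r': S2 → S2
  read 'r': S2 → S2
  read 'p': S2 → S4
  read 'q': S4 → S3
  end S3, accepted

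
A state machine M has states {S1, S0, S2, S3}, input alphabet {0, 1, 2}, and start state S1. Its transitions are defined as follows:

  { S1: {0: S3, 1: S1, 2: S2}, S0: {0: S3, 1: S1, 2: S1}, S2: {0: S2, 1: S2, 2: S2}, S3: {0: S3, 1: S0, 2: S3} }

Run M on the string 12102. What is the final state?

Trace: S1 -1-> S1 -2-> S2 -1-> S2 -0-> S2 -2-> S2

S2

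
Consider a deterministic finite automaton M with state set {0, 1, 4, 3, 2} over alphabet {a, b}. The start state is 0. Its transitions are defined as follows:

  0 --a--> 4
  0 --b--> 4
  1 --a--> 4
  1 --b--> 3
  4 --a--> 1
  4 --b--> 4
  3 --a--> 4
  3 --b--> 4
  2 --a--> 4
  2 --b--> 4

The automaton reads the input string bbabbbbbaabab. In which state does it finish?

Trace: 0 -b-> 4 -b-> 4 -a-> 1 -b-> 3 -b-> 4 -b-> 4 -b-> 4 -b-> 4 -a-> 1 -a-> 4 -b-> 4 -a-> 1 -b-> 3

3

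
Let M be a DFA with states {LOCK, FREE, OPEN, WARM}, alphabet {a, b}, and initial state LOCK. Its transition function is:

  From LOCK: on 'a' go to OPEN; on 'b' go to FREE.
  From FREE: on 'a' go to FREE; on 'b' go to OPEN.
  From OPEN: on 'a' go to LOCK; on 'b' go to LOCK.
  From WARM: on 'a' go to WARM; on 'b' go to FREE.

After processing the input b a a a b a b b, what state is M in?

OPEN

Trace: LOCK -b-> FREE -a-> FREE -a-> FREE -a-> FREE -b-> OPEN -a-> LOCK -b-> FREE -b-> OPEN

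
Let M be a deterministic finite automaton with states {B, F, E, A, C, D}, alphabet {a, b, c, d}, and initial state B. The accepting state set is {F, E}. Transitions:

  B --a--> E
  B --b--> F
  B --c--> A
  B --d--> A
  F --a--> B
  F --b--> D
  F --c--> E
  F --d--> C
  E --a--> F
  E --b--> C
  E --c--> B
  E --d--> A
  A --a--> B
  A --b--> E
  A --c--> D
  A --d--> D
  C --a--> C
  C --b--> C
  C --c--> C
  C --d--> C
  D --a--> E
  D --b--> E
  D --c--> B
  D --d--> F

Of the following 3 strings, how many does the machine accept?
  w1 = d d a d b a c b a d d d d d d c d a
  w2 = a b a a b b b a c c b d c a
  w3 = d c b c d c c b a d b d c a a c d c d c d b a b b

1

w1:
  start at B
  read 'd': B → A
  read 'd': A → D
  read 'a': D → E
  read 'd': E → A
  read 'b': A → E
  read 'a': E → F
  read 'c': F → E
  read 'b': E → C
  read 'a': C → C
  read 'd': C → C
  read 'd': C → C
  read 'd': C → C
  read 'd': C → C
  read 'd': C → C
  read 'd': C → C
  read 'c': C → C
  read 'd': C → C
  read 'a': C → C
  end C, rejected
w2:
  start at B
  read 'a': B → E
  read 'b': E → C
  read 'a': C → C
  read 'a': C → C
  read 'b': C → C
  read 'b': C → C
  read 'b': C → C
  read 'a': C → C
  read 'c': C → C
  read 'c': C → C
  read 'b': C → C
  read 'd': C → C
  read 'c': C → C
  read 'a': C → C
  end C, rejected
w3:
  start at B
  read 'd': B → A
  read 'c': A → D
  read 'b': D → E
  read 'c': E → B
  read 'd': B → A
  read 'c': A → D
  read 'c': D → B
  read 'b': B → F
  read 'a': F → B
  read 'd': B → A
  read 'b': A → E
  read 'd': E → A
  read 'c': A → D
  read 'a': D → E
  read 'a': E → F
  read 'c': F → E
  read 'd': E → A
  read 'c': A → D
  read 'd': D → F
  read 'c': F → E
  read 'd': E → A
  read 'b': A → E
  read 'a': E → F
  read 'b': F → D
  read 'b': D → E
  end E, accepted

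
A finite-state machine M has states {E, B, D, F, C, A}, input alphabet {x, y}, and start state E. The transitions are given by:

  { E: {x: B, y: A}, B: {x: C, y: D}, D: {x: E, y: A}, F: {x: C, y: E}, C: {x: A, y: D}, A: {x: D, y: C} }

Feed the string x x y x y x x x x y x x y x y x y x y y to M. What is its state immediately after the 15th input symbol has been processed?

A

start at E
read 'x': E → B
read 'x': B → C
read 'y': C → D
read 'x': D → E
read 'y': E → A
read 'x': A → D
read 'x': D → E
read 'x': E → B
read 'x': B → C
read 'y': C → D
read 'x': D → E
read 'x': E → B
read 'y': B → D
read 'x': D → E
read 'y': E → A
After 15 symbols: A.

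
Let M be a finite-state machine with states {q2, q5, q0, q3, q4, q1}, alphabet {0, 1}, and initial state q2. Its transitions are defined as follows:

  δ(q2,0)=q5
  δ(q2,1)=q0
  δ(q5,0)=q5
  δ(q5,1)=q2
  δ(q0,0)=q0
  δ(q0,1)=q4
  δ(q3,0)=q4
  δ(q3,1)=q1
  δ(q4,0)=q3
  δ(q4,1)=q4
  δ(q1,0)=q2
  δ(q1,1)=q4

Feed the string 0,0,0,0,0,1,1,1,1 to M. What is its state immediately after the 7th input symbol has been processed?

q0

start at q2
read '0': q2 → q5
read '0': q5 → q5
read '0': q5 → q5
read '0': q5 → q5
read '0': q5 → q5
read '1': q5 → q2
read '1': q2 → q0
After 7 symbols: q0.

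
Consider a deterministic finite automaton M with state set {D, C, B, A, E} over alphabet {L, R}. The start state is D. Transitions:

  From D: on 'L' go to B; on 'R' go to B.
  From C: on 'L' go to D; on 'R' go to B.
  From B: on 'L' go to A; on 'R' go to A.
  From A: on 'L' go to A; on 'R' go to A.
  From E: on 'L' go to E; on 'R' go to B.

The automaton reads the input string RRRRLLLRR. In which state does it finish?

A

start at D
read 'R': D → B
read 'R': B → A
read 'R': A → A
read 'R': A → A
read 'L': A → A
read 'L': A → A
read 'L': A → A
read 'R': A → A
read 'R': A → A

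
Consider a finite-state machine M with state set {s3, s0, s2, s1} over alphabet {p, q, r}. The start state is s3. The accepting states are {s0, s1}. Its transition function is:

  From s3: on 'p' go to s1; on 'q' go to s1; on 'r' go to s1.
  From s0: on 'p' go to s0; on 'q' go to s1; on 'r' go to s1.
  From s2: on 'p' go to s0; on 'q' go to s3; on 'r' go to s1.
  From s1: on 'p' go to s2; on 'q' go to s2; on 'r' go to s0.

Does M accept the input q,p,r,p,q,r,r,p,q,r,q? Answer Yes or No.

Yes

start at s3
read 'q': s3 → s1
read 'p': s1 → s2
read 'r': s2 → s1
read 'p': s1 → s2
read 'q': s2 → s3
read 'r': s3 → s1
read 'r': s1 → s0
read 'p': s0 → s0
read 'q': s0 → s1
read 'r': s1 → s0
read 'q': s0 → s1
End state s1 is accepting.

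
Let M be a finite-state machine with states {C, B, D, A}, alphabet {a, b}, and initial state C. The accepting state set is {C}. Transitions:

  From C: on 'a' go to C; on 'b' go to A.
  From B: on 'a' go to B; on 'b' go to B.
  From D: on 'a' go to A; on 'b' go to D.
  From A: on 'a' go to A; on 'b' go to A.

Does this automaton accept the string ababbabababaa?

start at C
read 'a': C → C
read 'b': C → A
read 'a': A → A
read 'b': A → A
read 'b': A → A
read 'a': A → A
read 'b': A → A
read 'a': A → A
read 'b': A → A
read 'a': A → A
read 'b': A → A
read 'a': A → A
read 'a': A → A
End state A is not accepting.

No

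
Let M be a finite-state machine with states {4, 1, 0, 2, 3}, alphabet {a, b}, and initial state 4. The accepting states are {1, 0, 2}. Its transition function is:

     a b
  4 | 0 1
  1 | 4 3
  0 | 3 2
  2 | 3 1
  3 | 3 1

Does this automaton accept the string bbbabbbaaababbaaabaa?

Trace: 4 -b-> 1 -b-> 3 -b-> 1 -a-> 4 -b-> 1 -b-> 3 -b-> 1 -a-> 4 -a-> 0 -a-> 3 -b-> 1 -a-> 4 -b-> 1 -b-> 3 -a-> 3 -a-> 3 -a-> 3 -b-> 1 -a-> 4 -a-> 0
End state 0 is accepting.

Yes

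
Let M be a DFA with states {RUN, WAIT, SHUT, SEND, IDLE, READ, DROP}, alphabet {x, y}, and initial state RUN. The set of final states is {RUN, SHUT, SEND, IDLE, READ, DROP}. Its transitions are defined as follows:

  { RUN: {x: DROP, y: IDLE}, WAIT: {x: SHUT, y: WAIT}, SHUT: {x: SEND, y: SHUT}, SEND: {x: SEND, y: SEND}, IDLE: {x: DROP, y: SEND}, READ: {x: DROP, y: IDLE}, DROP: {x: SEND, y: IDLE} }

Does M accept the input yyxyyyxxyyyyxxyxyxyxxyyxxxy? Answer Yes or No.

Yes

RUN → IDLE → SEND → SEND → SEND → SEND → SEND → SEND → SEND → SEND → SEND → SEND → SEND → SEND → SEND → SEND → SEND → SEND → SEND → SEND → SEND → SEND → SEND → SEND → SEND → SEND → SEND → SEND
End state SEND is accepting.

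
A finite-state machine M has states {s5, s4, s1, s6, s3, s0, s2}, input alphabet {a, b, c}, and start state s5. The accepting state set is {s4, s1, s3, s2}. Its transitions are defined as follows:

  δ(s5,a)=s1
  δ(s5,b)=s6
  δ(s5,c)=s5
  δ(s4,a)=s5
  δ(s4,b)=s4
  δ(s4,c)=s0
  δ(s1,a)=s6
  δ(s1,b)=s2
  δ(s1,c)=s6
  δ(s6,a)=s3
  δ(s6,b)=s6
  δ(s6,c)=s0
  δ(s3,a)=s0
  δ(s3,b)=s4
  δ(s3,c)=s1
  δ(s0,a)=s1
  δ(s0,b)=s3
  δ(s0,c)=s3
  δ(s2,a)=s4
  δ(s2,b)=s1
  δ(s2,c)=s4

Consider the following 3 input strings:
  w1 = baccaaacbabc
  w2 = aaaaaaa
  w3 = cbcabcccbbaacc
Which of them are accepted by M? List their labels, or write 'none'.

w2

w1: Trace: s5 -b-> s6 -a-> s3 -c-> s1 -c-> s6 -a-> s3 -a-> s0 -a-> s1 -c-> s6 -b-> s6 -a-> s3 -b-> s4 -c-> s0  → end s0, rejected
w2: Trace: s5 -a-> s1 -a-> s6 -a-> s3 -a-> s0 -a-> s1 -a-> s6 -a-> s3  → end s3, accepted
w3: Trace: s5 -c-> s5 -b-> s6 -c-> s0 -a-> s1 -b-> s2 -c-> s4 -c-> s0 -c-> s3 -b-> s4 -b-> s4 -a-> s5 -a-> s1 -c-> s6 -c-> s0  → end s0, rejected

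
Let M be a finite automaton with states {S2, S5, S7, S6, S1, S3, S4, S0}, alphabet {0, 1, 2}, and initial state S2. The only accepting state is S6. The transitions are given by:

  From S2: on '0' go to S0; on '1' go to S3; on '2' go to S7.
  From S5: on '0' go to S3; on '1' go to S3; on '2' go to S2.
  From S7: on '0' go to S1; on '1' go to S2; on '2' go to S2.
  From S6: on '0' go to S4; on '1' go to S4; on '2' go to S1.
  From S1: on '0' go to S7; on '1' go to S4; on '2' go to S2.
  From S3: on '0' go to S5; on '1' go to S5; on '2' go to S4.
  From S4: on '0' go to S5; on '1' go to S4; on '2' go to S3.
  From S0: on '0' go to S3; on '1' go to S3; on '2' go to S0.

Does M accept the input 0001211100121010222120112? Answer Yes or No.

No

Trace: S2 -0-> S0 -0-> S3 -0-> S5 -1-> S3 -2-> S4 -1-> S4 -1-> S4 -1-> S4 -0-> S5 -0-> S3 -1-> S5 -2-> S2 -1-> S3 -0-> S5 -1-> S3 -0-> S5 -2-> S2 -2-> S7 -2-> S2 -1-> S3 -2-> S4 -0-> S5 -1-> S3 -1-> S5 -2-> S2
End state S2 is not accepting.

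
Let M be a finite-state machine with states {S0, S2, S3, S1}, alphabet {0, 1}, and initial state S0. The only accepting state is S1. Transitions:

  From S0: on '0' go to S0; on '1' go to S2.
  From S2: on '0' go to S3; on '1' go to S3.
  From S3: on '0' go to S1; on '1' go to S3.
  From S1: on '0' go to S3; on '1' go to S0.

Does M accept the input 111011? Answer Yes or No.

start at S0
read '1': S0 → S2
read '1': S2 → S3
read '1': S3 → S3
read '0': S3 → S1
read '1': S1 → S0
read '1': S0 → S2
End state S2 is not accepting.

No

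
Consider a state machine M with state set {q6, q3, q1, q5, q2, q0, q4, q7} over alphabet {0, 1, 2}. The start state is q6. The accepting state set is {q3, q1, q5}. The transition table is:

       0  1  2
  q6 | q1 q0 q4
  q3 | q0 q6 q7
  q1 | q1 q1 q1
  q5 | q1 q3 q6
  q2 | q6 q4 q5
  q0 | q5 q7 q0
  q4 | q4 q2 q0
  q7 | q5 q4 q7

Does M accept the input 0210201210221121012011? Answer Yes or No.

Yes

start at q6
read '0': q6 → q1
read '2': q1 → q1
read '1': q1 → q1
read '0': q1 → q1
read '2': q1 → q1
read '0': q1 → q1
read '1': q1 → q1
read '2': q1 → q1
read '1': q1 → q1
read '0': q1 → q1
read '2': q1 → q1
read '2': q1 → q1
read '1': q1 → q1
read '1': q1 → q1
read '2': q1 → q1
read '1': q1 → q1
read '0': q1 → q1
read '1': q1 → q1
read '2': q1 → q1
read '0': q1 → q1
read '1': q1 → q1
read '1': q1 → q1
End state q1 is accepting.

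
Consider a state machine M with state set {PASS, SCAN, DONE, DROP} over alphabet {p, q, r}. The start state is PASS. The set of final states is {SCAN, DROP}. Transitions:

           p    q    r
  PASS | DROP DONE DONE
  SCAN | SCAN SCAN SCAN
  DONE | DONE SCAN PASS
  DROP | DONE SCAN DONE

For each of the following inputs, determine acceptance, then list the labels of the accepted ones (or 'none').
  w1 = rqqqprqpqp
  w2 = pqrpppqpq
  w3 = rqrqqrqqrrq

w1: PASS → DONE → SCAN → SCAN → SCAN → SCAN → SCAN → SCAN → SCAN → SCAN → SCAN  → end SCAN, accepted
w2: PASS → DROP → SCAN → SCAN → SCAN → SCAN → SCAN → SCAN → SCAN → SCAN  → end SCAN, accepted
w3: PASS → DONE → SCAN → SCAN → SCAN → SCAN → SCAN → SCAN → SCAN → SCAN → SCAN → SCAN  → end SCAN, accepted

w1, w2, w3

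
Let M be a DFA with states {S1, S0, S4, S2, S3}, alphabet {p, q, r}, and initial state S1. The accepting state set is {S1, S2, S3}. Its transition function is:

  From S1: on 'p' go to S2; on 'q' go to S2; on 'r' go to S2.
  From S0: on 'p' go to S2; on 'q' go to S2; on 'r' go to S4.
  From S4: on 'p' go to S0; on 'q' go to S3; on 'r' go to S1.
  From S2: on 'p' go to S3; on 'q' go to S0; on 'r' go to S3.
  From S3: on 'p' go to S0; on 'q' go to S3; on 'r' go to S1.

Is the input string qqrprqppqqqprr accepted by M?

S1 → S2 → S0 → S4 → S0 → S4 → S3 → S0 → S2 → S0 → S2 → S0 → S2 → S3 → S1
End state S1 is accepting.

Yes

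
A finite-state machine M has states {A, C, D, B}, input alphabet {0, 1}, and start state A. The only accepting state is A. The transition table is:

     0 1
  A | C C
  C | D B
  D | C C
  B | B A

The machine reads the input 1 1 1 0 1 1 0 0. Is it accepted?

start at A
read '1': A → C
read '1': C → B
read '1': B → A
read '0': A → C
read '1': C → B
read '1': B → A
read '0': A → C
read '0': C → D
End state D is not accepting.

No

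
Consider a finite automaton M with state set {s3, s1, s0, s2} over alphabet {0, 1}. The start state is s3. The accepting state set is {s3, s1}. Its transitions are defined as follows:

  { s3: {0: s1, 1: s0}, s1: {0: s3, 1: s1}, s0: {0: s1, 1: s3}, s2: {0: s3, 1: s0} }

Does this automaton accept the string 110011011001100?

Yes

Trace: s3 -1-> s0 -1-> s3 -0-> s1 -0-> s3 -1-> s0 -1-> s3 -0-> s1 -1-> s1 -1-> s1 -0-> s3 -0-> s1 -1-> s1 -1-> s1 -0-> s3 -0-> s1
End state s1 is accepting.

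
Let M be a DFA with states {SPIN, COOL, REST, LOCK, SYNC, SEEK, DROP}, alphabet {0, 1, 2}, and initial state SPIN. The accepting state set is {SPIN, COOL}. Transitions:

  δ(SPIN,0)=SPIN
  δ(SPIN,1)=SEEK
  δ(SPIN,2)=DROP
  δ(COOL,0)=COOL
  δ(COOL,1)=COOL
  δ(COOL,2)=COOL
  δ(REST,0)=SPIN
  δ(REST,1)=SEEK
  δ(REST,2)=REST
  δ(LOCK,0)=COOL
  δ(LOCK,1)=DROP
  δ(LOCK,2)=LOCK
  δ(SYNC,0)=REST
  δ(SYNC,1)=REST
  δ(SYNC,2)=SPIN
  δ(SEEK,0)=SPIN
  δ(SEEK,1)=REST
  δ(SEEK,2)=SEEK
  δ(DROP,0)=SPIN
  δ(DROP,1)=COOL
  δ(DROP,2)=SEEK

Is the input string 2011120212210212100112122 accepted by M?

Yes

Trace: SPIN -2-> DROP -0-> SPIN -1-> SEEK -1-> REST -1-> SEEK -2-> SEEK -0-> SPIN -2-> DROP -1-> COOL -2-> COOL -2-> COOL -1-> COOL -0-> COOL -2-> COOL -1-> COOL -2-> COOL -1-> COOL -0-> COOL -0-> COOL -1-> COOL -1-> COOL -2-> COOL -1-> COOL -2-> COOL -2-> COOL
End state COOL is accepting.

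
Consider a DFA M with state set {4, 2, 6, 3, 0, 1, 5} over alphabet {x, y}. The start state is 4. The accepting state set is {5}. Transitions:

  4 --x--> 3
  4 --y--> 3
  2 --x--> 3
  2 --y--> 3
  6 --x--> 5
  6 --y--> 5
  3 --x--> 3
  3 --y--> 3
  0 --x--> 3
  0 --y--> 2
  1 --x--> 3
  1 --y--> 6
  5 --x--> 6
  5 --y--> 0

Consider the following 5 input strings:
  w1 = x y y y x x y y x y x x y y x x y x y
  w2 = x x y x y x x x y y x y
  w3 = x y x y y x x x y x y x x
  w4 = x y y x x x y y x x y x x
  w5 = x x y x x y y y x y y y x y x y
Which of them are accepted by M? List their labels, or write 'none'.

w1:
  start at 4
  read 'x': 4 → 3
  read 'y': 3 → 3
  read 'y': 3 → 3
  read 'y': 3 → 3
  read 'x': 3 → 3
  read 'x': 3 → 3
  read 'y': 3 → 3
  read 'y': 3 → 3
  read 'x': 3 → 3
  read 'y': 3 → 3
  read 'x': 3 → 3
  read 'x': 3 → 3
  read 'y': 3 → 3
  read 'y': 3 → 3
  read 'x': 3 → 3
  read 'x': 3 → 3
  read 'y': 3 → 3
  read 'x': 3 → 3
  read 'y': 3 → 3
  end 3, rejected
w2:
  start at 4
  read 'x': 4 → 3
  read 'x': 3 → 3
  read 'y': 3 → 3
  read 'x': 3 → 3
  read 'y': 3 → 3
  read 'x': 3 → 3
  read 'x': 3 → 3
  read 'x': 3 → 3
  read 'y': 3 → 3
  read 'y': 3 → 3
  read 'x': 3 → 3
  read 'y': 3 → 3
  end 3, rejected
w3:
  start at 4
  read 'x': 4 → 3
  read 'y': 3 → 3
  read 'x': 3 → 3
  read 'y': 3 → 3
  read 'y': 3 → 3
  read 'x': 3 → 3
  read 'x': 3 → 3
  read 'x': 3 → 3
  read 'y': 3 → 3
  read 'x': 3 → 3
  read 'y': 3 → 3
  read 'x': 3 → 3
  read 'x': 3 → 3
  end 3, rejected
w4:
  start at 4
  read 'x': 4 → 3
  read 'y': 3 → 3
  read 'y': 3 → 3
  read 'x': 3 → 3
  read 'x': 3 → 3
  read 'x': 3 → 3
  read 'y': 3 → 3
  read 'y': 3 → 3
  read 'x': 3 → 3
  read 'x': 3 → 3
  read 'y': 3 → 3
  read 'x': 3 → 3
  read 'x': 3 → 3
  end 3, rejected
w5:
  start at 4
  read 'x': 4 → 3
  read 'x': 3 → 3
  read 'y': 3 → 3
  read 'x': 3 → 3
  read 'x': 3 → 3
  read 'y': 3 → 3
  read 'y': 3 → 3
  read 'y': 3 → 3
  read 'x': 3 → 3
  read 'y': 3 → 3
  read 'y': 3 → 3
  read 'y': 3 → 3
  read 'x': 3 → 3
  read 'y': 3 → 3
  read 'x': 3 → 3
  read 'y': 3 → 3
  end 3, rejected

none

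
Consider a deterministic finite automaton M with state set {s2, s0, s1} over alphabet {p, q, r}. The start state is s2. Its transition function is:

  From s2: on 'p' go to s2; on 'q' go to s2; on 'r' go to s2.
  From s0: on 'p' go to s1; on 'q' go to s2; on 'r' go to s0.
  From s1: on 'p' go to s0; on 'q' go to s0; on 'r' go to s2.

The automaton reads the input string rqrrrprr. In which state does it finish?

Trace: s2 -r-> s2 -q-> s2 -r-> s2 -r-> s2 -r-> s2 -p-> s2 -r-> s2 -r-> s2

s2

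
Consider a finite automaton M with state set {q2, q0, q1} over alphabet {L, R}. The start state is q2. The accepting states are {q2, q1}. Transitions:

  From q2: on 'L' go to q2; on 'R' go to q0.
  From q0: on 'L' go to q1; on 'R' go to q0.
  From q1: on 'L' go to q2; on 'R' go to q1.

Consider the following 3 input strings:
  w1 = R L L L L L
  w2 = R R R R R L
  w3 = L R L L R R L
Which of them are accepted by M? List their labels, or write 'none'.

w1, w2, w3

w1: q2 → q0 → q1 → q2 → q2 → q2 → q2  → end q2, accepted
w2: q2 → q0 → q0 → q0 → q0 → q0 → q1  → end q1, accepted
w3: q2 → q2 → q0 → q1 → q2 → q0 → q0 → q1  → end q1, accepted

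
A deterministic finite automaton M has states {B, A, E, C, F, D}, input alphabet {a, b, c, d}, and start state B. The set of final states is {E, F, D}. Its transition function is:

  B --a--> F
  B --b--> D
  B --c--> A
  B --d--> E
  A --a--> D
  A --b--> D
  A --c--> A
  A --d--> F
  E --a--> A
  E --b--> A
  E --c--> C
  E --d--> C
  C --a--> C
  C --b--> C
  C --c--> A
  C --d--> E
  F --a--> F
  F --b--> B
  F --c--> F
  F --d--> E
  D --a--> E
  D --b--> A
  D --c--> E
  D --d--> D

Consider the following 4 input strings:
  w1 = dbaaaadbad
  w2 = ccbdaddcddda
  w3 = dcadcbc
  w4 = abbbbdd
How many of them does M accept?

w1: Trace: B -d-> E -b-> A -a-> D -a-> E -a-> A -a-> D -d-> D -b-> A -a-> D -d-> D  → end D, accepted
w2: Trace: B -c-> A -c-> A -b-> D -d-> D -a-> E -d-> C -d-> E -c-> C -d-> E -d-> C -d-> E -a-> A  → end A, rejected
w3: Trace: B -d-> E -c-> C -a-> C -d-> E -c-> C -b-> C -c-> A  → end A, rejected
w4: Trace: B -a-> F -b-> B -b-> D -b-> A -b-> D -d-> D -d-> D  → end D, accepted

2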